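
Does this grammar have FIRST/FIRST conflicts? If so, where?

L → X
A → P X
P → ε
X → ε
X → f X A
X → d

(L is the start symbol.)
No FIRST/FIRST conflicts.

A FIRST/FIRST conflict occurs when two productions N → α and N → β for the same non-terminal have FIRST(α) ∩ FIRST(β) ≠ ∅ (with ε ∈ FIRST of a nullable right-hand side, so two nullable alternatives also conflict).

Productions for X:
  X → ε: FIRST = { ε }
  X → f X A: FIRST = { 'f' }
  X → d: FIRST = { 'd' }
L, A, P have only one production, so no FIRST/FIRST conflict is possible there.

All alternatives of each non-terminal have pairwise disjoint FIRST sets.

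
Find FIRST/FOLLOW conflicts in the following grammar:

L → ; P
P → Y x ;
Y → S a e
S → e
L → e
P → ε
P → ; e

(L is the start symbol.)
No FIRST/FOLLOW conflicts.

A FIRST/FOLLOW conflict occurs when a non-terminal N has a nullable alternative N → β (β ⇒* ε) and another alternative N → α with FIRST(α) ∩ FOLLOW(N) ≠ ∅: on such a lookahead the parser cannot decide between expanding α and letting N vanish via β.

Nullable non-terminals: P.
FIRST sets used below: FIRST(Y) = { 'e' }

P: nullable alternative(s) P → ε; FOLLOW(P) = { $ }
  P → Y x ;: FIRST \ {ε} = { 'e' } — disjoint from FOLLOW(P)
  P → ε: FIRST \ {ε} = { } — this is the only nullable alternative, skip
  P → ; e: FIRST \ {ε} = { ';' } — disjoint from FOLLOW(P)

L, S, Y have no nullable alternative, so no FIRST/FOLLOW check is needed there.

No FIRST/FOLLOW conflicts found.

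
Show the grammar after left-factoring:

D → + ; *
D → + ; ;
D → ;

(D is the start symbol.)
Left-factoring transforms A → αβ₁ | αβ₂ into A → αA' and A' → β₁ | β₂
(α is the longest common prefix among the alternatives). Repeat until
no nonterminal has two alternatives with a common prefix.

Round 1: D has alternatives sharing prefix '+ ;'. Introduce D': D → + ; D'
  Add: D' → *
  Add: D' → ;

No remaining common prefixes — done.

Resulting grammar:
D → + ; D'
D' → *
D' → ;
D → ;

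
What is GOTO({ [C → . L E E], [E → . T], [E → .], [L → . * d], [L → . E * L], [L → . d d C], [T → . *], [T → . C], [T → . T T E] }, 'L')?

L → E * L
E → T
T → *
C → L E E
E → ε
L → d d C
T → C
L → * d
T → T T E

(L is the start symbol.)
{ [C → . L E E], [C → L . E E], [E → . T], [E → .], [L → . * d], [L → . E * L], [L → . d d C], [T → . *], [T → . C], [T → . T T E] }

GOTO(I, 'L') = CLOSURE({ [A → αX.β] : [A → α.Xβ] ∈ I, X = 'L' })

Items with dot before 'L', with the dot advanced:
  [C → . L E E] → [C → L . E E]
Closure of the advanced items:
  [C → L . E E] has the dot before E: add [E → . T], [E → .]
  [E → . T] has the dot before T: add [T → . *], [T → . C], [T → . T T E]
  [T → . C] has the dot before C: add [C → . L E E]
  [C → . L E E] has the dot before L: add [L → . E * L], [L → . d d C], [L → . * d]

GOTO = { [C → . L E E], [C → L . E E], [E → . T], [E → .], [L → . * d], [L → . E * L], [L → . d d C], [T → . *], [T → . C], [T → . T T E] }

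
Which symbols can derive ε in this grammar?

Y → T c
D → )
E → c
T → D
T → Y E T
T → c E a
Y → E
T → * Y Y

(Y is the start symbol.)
None

A non-terminal is nullable if it can derive ε (the empty string): either it has an ε-production, or it has a production whose right-hand side consists entirely of nullable non-terminals.

There are no ε-productions, so no non-terminal can derive ε.
No non-terminals are nullable.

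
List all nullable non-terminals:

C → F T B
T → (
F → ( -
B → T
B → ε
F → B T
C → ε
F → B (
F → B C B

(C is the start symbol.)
{ 'B', 'C', 'F' }

ε-productions: B → ε, C → ε
So B, C are immediately nullable.
F → B C B: every symbol on the right is nullable, so F is nullable too.
No further non-terminal can be added: every production for the remaining non-terminals contains a terminal or a non-nullable non-terminal.
Nullable = { 'B', 'C', 'F' }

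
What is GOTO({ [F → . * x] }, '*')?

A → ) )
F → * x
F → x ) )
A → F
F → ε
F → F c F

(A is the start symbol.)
GOTO(I, '*') = CLOSURE({ [A → αX.β] : [A → α.Xβ] ∈ I, X = '*' })

Items with dot before '*', with the dot advanced:
  [F → . * x] → [F → * . x]
Closure adds nothing (no advanced item has the dot before a non-terminal).

GOTO = { [F → * . x] }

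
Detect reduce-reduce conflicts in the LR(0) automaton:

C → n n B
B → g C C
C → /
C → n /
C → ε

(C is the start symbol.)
No reduce-reduce conflicts

A reduce-reduce conflict occurs when an LR(0) state has two complete items [A → α .] and [B → β .] — both call for a reduction, and with no lookahead the parser cannot choose between them.

Augment with C' → C and build the canonical LR(0) collection (I0 = CLOSURE({[C' → . C]}), then GOTO on every symbol after a dot until no new states appear). It has 10 states:
  I0: { [C → . /], [C → . n /], [C → . n n B], [C → .], [C' → . C] }  — shift, reduce
  I1: { [C → / .] }  — reduce
  I2: { [C' → C .] }  — accept
  I3: { [C → n . /], [C → n . n B] }  — shift
  I4: { [C → n / .] }  — reduce
  I5: { [B → . g C C], [C → n n . B] }  — shift
  I6: { [C → n n B .] }  — reduce
  I7: { [B → g . C C], [C → . /], [C → . n /], [C → . n n B], [C → .] }  — shift, reduce
  I8: { [B → g C . C], [C → . /], [C → . n /], [C → . n n B], [C → .] }  — shift, reduce
  I9: { [B → g C C .] }  — reduce

No state contains more than one complete item.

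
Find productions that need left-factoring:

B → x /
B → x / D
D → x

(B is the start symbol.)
Left-factoring is needed when two productions for the same non-terminal
share a common prefix on the right-hand side.

Productions for B:
  B → x /
  B → x / D

Found common prefix 'x /' in productions for B

Answer: Yes, B has productions with common prefix 'x /'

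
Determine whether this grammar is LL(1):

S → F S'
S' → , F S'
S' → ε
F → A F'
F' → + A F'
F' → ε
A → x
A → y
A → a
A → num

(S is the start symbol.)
A grammar is LL(1) if for each non-terminal N with multiple productions, the predict sets of those productions are pairwise disjoint, where PREDICT(N → α) = (FIRST(α) \ {ε}) ∪ (FOLLOW(N) if α ⇒* ε).

Relevant sets:
  FOLLOW(S') = { $ }
  FOLLOW(F') = { $, ',' }

For S':
  PREDICT(S' → ',' F S') = { ',' }
  PREDICT(S' → ε) = { $ }
For F':
  PREDICT(F' → '+' A F') = { '+' }
  PREDICT(F' → ε) = { $, ',' }
For A:
  PREDICT(A → x) = { 'x' }
  PREDICT(A → y) = { 'y' }
  PREDICT(A → a) = { 'a' }
  PREDICT(A → num) = { 'num' }
S, F have a single production, so nothing to check there.

All predict sets are disjoint. The grammar IS LL(1).

Answer: Yes, the grammar is LL(1).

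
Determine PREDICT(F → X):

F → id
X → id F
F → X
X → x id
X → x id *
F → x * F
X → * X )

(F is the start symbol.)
PREDICT(F → X) = (FIRST(RHS) \ {ε}) ∪ (FOLLOW(F) if ε ∈ FIRST(RHS), i.e. RHS ⇒* ε)
FIRST(X) = { '*', 'id', 'x' }
FIRST(X) = { '*', 'id', 'x' }
ε ∉ FIRST(X), so FOLLOW(F) is not added.
PREDICT(F → X) = { '*', 'id', 'x' }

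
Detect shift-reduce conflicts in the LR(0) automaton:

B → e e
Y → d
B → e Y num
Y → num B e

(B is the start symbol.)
Augment with B' → B and build the canonical LR(0) collection (I0 = CLOSURE({[B' → . B]}), then GOTO on every symbol after a dot until no new states appear). It has 10 states:
  I0: { [B → . e Y num], [B → . e e], [B' → . B] }  — shift
  I1: { [B' → B .] }  — accept
  I2: { [B → e . Y num], [B → e . e], [Y → . d], [Y → . num B e] }  — shift
  I3: { [B → e Y . num] }  — shift
  I4: { [Y → d .] }  — reduce
  I5: { [B → e e .] }  — reduce
  I6: { [B → . e Y num], [B → . e e], [Y → num . B e] }  — shift
  I7: { [Y → num B . e] }  — shift
  I8: { [Y → num B e .] }  — reduce
  I9: { [B → e Y num .] }  — reduce

No state contains both a complete item and a shift item.

Answer: No shift-reduce conflicts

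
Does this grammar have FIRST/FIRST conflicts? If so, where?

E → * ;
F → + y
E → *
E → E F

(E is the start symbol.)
A FIRST/FIRST conflict occurs when two productions N → α and N → β for the same non-terminal have FIRST(α) ∩ FIRST(β) ≠ ∅ (with ε ∈ FIRST of a nullable right-hand side, so two nullable alternatives also conflict).

FIRST sets of the non-terminals at (or reachable through a nullable prefix from) the front of some alternative:
  FIRST(E) = { '*' }

Productions for E:
  E → * ;: FIRST = { '*' }
  E → *: FIRST = { '*' }
  E → E F: FIRST = { '*' }
F has only one production, so no FIRST/FIRST conflict is possible there.

Conflict for E: E → * ; and E → *
  Overlap: { '*' }
Conflict for E: E → * ; and E → E F
  Overlap: { '*' }
Conflict for E: E → * and E → E F
  Overlap: { '*' }

Answer: Yes. E → '*' ';' / E → '*' on { '*' }; E → '*' ';' / E → E F on { '*' }; E → '*' / E → E F on { '*' }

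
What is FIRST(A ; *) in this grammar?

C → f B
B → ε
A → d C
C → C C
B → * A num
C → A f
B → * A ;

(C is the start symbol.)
{ 'd' }

FIRST sets of the non-terminals involved (from the grammar, by fixed-point iteration):
  FIRST(A) = { 'd' }

To compute FIRST(A ; *), process the symbols left to right:
Symbol A is a non-terminal. Add FIRST(A) \ {ε} = { 'd' }
A is not nullable (ε ∉ FIRST(A)), so stop here.
FIRST(A ; *) = { 'd' }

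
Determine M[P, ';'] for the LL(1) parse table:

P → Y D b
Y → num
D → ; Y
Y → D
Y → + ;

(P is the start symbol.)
To find M[P, ';'], we find productions for P where ';' is in the predict set (PREDICT(N → α) = (FIRST(α) \ {ε}) ∪ (FOLLOW(N) if α ⇒* ε)).

Relevant sets:
  FIRST(Y) = { '+', ';', 'num' }

P → Y D b: PREDICT = { '+', ';', 'num' }
  ';' is in predict set, so this production goes in M[P, ';']

M[P, ';'] = P → Y D b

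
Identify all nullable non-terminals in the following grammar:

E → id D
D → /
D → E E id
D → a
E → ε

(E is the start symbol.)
A non-terminal is nullable if it can derive ε (the empty string): either it has an ε-production, or it has a production whose right-hand side consists entirely of nullable non-terminals.

ε-productions: E → ε
So E is immediately nullable.
No further non-terminal can be added: every production for the remaining non-terminals contains a terminal or a non-nullable non-terminal.
Nullable = { 'E' }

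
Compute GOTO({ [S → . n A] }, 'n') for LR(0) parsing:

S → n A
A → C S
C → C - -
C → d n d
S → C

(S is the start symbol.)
GOTO(I, 'n') = CLOSURE({ [A → αX.β] : [A → α.Xβ] ∈ I, X = 'n' })

Items with dot before 'n', with the dot advanced:
  [S → . n A] → [S → n . A]
Closure of the advanced items:
  [S → n . A] has the dot before A: add [A → . C S]
  [A → . C S] has the dot before C: add [C → . C - -], [C → . d n d]

GOTO = { [A → . C S], [C → . C - -], [C → . d n d], [S → n . A] }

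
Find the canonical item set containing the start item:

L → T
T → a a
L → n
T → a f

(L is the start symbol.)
{ [L → . T], [L → . n], [L' → . L], [T → . a a], [T → . a f] }

First, augment the grammar with L' → L
I₀ = CLOSURE({ [L' → . L] }):
  [L' → . L] has the dot before L: add [L → . T], [L → . n]
  [L → . T] has the dot before T: add [T → . a a], [T → . a f]
No further items can be added.

I₀ = { [L → . T], [L → . n], [L' → . L], [T → . a a], [T → . a f] }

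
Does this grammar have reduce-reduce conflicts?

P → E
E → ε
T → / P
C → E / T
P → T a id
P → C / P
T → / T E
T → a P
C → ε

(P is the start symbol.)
Yes — I0: [C → .] vs [E → .]; I1: [C → .] vs [E → .]; I6: [C → .] vs [E → .]; I12: [C → .] vs [E → .]

Augment with P' → P and build the canonical LR(0) collection (I0 = CLOSURE({[P' → . P]}), then GOTO on every symbol after a dot until no new states appear). It has 17 states:
  I0: { [C → . E / T], [C → .], [E → .], [P → . C / P], [P → . E], [P → . T a id], [P' → . P], [T → . / P], [T → . / T E], [T → . a P] }  — shift, 2 reduces
  I1: { [C → . E / T], [C → .], [E → .], [P → . C / P], [P → . E], [P → . T a id], [T → . / P], [T → . / T E], [T → . a P], [T → / . P], [T → / . T E] }  — shift, 2 reduces
  I2: { [P → C . / P] }  — shift
  I3: { [C → E . / T], [P → E .] }  — shift, reduce
  I4: { [P' → P .] }  — accept
  I5: { [P → T . a id] }  — shift
  I6: { [C → . E / T], [C → .], [E → .], [P → . C / P], [P → . E], [P → . T a id], [T → . / P], [T → . / T E], [T → . a P], [T → a . P] }  — shift, 2 reduces
  I7: { [T → a P .] }  — reduce
  I8: { [P → T a . id] }  — shift
  I9: { [P → T a id .] }  — reduce
  I10: { [C → E / . T], [T → . / P], [T → . / T E], [T → . a P] }  — shift
  I11: { [C → E / T .] }  — reduce
  I12: { [C → . E / T], [C → .], [E → .], [P → . C / P], [P → . E], [P → . T a id], [P → C / . P], [T → . / P], [T → . / T E], [T → . a P] }  — shift, 2 reduces
  I13: { [P → C / P .] }  — reduce
  I14: { [T → / P .] }  — reduce
  I15: { [E → .], [P → T . a id], [T → / T . E] }  — shift, reduce
  I16: { [T → / T E .] }  — reduce

I0 contains complete items [C → .], [E → .] — reduce-reduce conflict.
I1 contains complete items [C → .], [E → .] — reduce-reduce conflict.
I6 contains complete items [C → .], [E → .] — reduce-reduce conflict.
I12 contains complete items [C → .], [E → .] — reduce-reduce conflict.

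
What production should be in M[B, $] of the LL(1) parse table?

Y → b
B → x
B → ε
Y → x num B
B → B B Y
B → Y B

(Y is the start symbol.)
To find M[B, $], we find productions for B where $ is in the predict set (PREDICT(N → α) = (FIRST(α) \ {ε}) ∪ (FOLLOW(N) if α ⇒* ε)).

Relevant sets:
  FIRST(B) = { 'b', 'x', ε }
  FIRST(Y) = { 'b', 'x' }
  FOLLOW(B) = { $, 'b', 'x' }

B → x: PREDICT = { 'x' }
B → ε: PREDICT = { $, 'b', 'x' }
  $ is in predict set, so this production goes in M[B, $]
B → B B Y: PREDICT = { 'b', 'x' }
B → Y B: PREDICT = { 'b', 'x' }

M[B, $] = B → ε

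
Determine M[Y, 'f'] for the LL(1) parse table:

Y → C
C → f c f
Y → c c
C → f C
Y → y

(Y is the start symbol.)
To find M[Y, 'f'], we find productions for Y where 'f' is in the predict set (PREDICT(N → α) = (FIRST(α) \ {ε}) ∪ (FOLLOW(N) if α ⇒* ε)).

Relevant sets:
  FIRST(C) = { 'f' }

Y → C: PREDICT = { 'f' }
  'f' is in predict set, so this production goes in M[Y, 'f']
Y → c c: PREDICT = { 'c' }
Y → y: PREDICT = { 'y' }

M[Y, 'f'] = Y → C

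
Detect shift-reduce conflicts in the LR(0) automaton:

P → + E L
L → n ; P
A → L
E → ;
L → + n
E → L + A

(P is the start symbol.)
Augment with P' → P and build the canonical LR(0) collection (I0 = CLOSURE({[P' → . P]}), then GOTO on every symbol after a dot until no new states appear). It has 15 states:
  I0: { [P → . + E L], [P' → . P] }  — shift
  I1: { [E → . ;], [E → . L + A], [L → . + n], [L → . n ; P], [P → + . E L] }  — shift
  I2: { [P' → P .] }  — accept
  I3: { [L → + . n] }  — shift
  I4: { [E → ; .] }  — reduce
  I5: { [L → . + n], [L → . n ; P], [P → + E . L] }  — shift
  I6: { [E → L . + A] }  — shift
  I7: { [L → n . ; P] }  — shift
  I8: { [L → n ; . P], [P → . + E L] }  — shift
  I9: { [L → n ; P .] }  — reduce
  I10: { [A → . L], [E → L + . A], [L → . + n], [L → . n ; P] }  — shift
  I11: { [E → L + A .] }  — reduce
  I12: { [A → L .] }  — reduce
  I13: { [P → + E L .] }  — reduce
  I14: { [L → + n .] }  — reduce

No state contains both a complete item and a shift item.

Answer: No shift-reduce conflicts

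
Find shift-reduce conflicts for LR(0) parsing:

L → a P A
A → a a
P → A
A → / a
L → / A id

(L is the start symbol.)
Augment with L' → L and build the canonical LR(0) collection (I0 = CLOSURE({[L' → . L]}), then GOTO on every symbol after a dot until no new states appear). It has 13 states:
  I0: { [L → . / A id], [L → . a P A], [L' → . L] }  — shift
  I1: { [A → . / a], [A → . a a], [L → / . A id] }  — shift
  I2: { [L' → L .] }  — accept
  I3: { [A → . / a], [A → . a a], [L → a . P A], [P → . A] }  — shift
  I4: { [A → / . a] }  — shift
  I5: { [P → A .] }  — reduce
  I6: { [A → . / a], [A → . a a], [L → a P . A] }  — shift
  I7: { [A → a . a] }  — shift
  I8: { [A → a a .] }  — reduce
  I9: { [L → a P A .] }  — reduce
  I10: { [A → / a .] }  — reduce
  I11: { [L → / A . id] }  — shift
  I12: { [L → / A id .] }  — reduce

No state contains both a complete item and a shift item.

Answer: No shift-reduce conflicts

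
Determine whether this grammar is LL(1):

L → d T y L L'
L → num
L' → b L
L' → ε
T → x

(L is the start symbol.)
A grammar is LL(1) if for each non-terminal N with multiple productions, the predict sets of those productions are pairwise disjoint, where PREDICT(N → α) = (FIRST(α) \ {ε}) ∪ (FOLLOW(N) if α ⇒* ε).

Relevant sets:
  FOLLOW(L') = { $, 'b' }

For L:
  PREDICT(L → d T y L L') = { 'd' }
  PREDICT(L → num) = { 'num' }
For L':
  PREDICT(L' → b L) = { 'b' }
  PREDICT(L' → ε) = { $, 'b' }
T has a single production, so nothing to check there.

Conflict found: Predict set conflict for L': { 'b' }
The grammar is NOT LL(1).

Answer: No. Predict set conflict for L': { 'b' }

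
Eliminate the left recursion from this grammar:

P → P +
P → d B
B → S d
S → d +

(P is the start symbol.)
P → d B P'
P' → + P'
P' → ε
B → S d
S → d +

P is directly left-recursive. The standard transformation for
  A → A α₁ | ... | A α_m | β₁ | ... | β_n
is
  A  → β₁ A' | ... | β_n A'
  A' → α₁ A' | ... | α_m A' | ε

P → d B becomes P → d B P'
P → P + becomes P' → + P'
Add P' → ε

Productions for other non-terminals are unchanged:
  B → S d
  S → d +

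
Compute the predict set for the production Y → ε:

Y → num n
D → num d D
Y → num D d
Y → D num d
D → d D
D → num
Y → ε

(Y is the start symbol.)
{ $ }

PREDICT(Y → ε) = (FIRST(RHS) \ {ε}) ∪ (FOLLOW(Y) if ε ∈ FIRST(RHS), i.e. RHS ⇒* ε)
The right-hand side is ε (FIRST(ε) = { ε }), so the predict set is FOLLOW(Y) = { $ }
PREDICT(Y → ε) = { $ }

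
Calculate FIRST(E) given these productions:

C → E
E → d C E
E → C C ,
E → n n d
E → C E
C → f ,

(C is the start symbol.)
To compute FIRST(E), examine every production with E on the left-hand side, reading each right-hand side left to right until a non-nullable symbol is reached.

FIRST sets of the other non-terminals involved (by the same procedure, iterated to a fixed point):
  FIRST(C) = { 'd', 'f', 'n' }

From E → d C E:
  - d is a terminal: add 'd' and stop
From E → C C ,:
  - C is a non-terminal: add FIRST(C) \ {ε} = { 'd', 'f', 'n' }
    C is not nullable, so stop
From E → n n d:
  - n is a terminal: add 'n' and stop
From E → C E:
  - C is a non-terminal: add FIRST(C) \ {ε} = { 'd', 'f', 'n' }
    C is not nullable, so stop

Collecting: FIRST(E) = { 'd', 'f', 'n' }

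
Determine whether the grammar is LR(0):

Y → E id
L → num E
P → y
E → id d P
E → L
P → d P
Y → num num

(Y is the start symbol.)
No. Shift-reduce conflict between [Y → num num .] and [E → . id d P]

A grammar is LR(0) if no state in the canonical LR(0) collection has:
  - both a shift item (dot before a terminal) and a complete item (shift-reduce conflict), or
  - two or more complete items (reduce-reduce conflict; the accept item [Y' → Y .] counts as a complete item here).

Augment with Y' → Y and build the canonical LR(0) collection (I0 = CLOSURE({[Y' → . Y]}), then GOTO on every symbol after a dot until no new states appear). It has 15 states:
  I0: { [E → . L], [E → . id d P], [L → . num E], [Y → . E id], [Y → . num num], [Y' → . Y] }  — shift
  I1: { [Y → E . id] }  — shift
  I2: { [E → L .] }  — reduce
  I3: { [Y' → Y .] }  — accept
  I4: { [E → id . d P] }  — shift
  I5: { [E → . L], [E → . id d P], [L → . num E], [L → num . E], [Y → num . num] }  — shift
  I6: { [L → num E .] }  — reduce
  I7: { [E → . L], [E → . id d P], [L → . num E], [L → num . E], [Y → num num .] }  — shift, reduce
  I8: { [E → . L], [E → . id d P], [L → . num E], [L → num . E] }  — shift
  I9: { [E → id d . P], [P → . d P], [P → . y] }  — shift
  I10: { [E → id d P .] }  — reduce
  I11: { [P → . d P], [P → . y], [P → d . P] }  — shift
  I12: { [P → y .] }  — reduce
  I13: { [P → d P .] }  — reduce
  I14: { [Y → E id .] }  — reduce

Conflict in state I7:
  Shift-reduce conflict between [Y → num num .] and [E → . id d P]
So the grammar is NOT LR(0).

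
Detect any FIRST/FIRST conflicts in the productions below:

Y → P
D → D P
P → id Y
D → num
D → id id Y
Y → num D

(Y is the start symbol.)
Yes. D → D P / D → num on { 'num' }; D → D P / D → id id Y on { 'id' }

FIRST sets of the non-terminals at (or reachable through a nullable prefix from) the front of some alternative:
  FIRST(P) = { 'id' }
  FIRST(D) = { 'id', 'num' }

Productions for Y:
  Y → P: FIRST = { 'id' }
  Y → num D: FIRST = { 'num' }
Productions for D:
  D → D P: FIRST = { 'id', 'num' }
  D → num: FIRST = { 'num' }
  D → id id Y: FIRST = { 'id' }
P has only one production, so no FIRST/FIRST conflict is possible there.

Conflict for D: D → D P and D → num
  Overlap: { 'num' }
Conflict for D: D → D P and D → id id Y
  Overlap: { 'id' }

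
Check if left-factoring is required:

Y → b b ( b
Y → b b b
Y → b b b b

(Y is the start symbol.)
Yes, Y has productions with common prefix 'b b'

Left-factoring is needed when two productions for the same non-terminal
share a common prefix on the right-hand side.

Productions for Y:
  Y → b b ( b
  Y → b b b
  Y → b b b b

Found common prefix 'b b' in productions for Y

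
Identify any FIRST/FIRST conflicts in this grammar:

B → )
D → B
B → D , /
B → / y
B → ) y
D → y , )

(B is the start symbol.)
Yes. B → ')' / B → D ',' '/' on { ')' }; B → ')' / B → ')' y on { ')' }; B → D ',' '/' / B → '/' y on { '/' }; B → D ',' '/' / B → ')' y on { ')' }; D → B / D → y ',' ')' on { 'y' }

A FIRST/FIRST conflict occurs when two productions N → α and N → β for the same non-terminal have FIRST(α) ∩ FIRST(β) ≠ ∅ (with ε ∈ FIRST of a nullable right-hand side, so two nullable alternatives also conflict).

FIRST sets of the non-terminals at (or reachable through a nullable prefix from) the front of some alternative:
  FIRST(D) = { ')', '/', 'y' }
  FIRST(B) = { ')', '/', 'y' }

Productions for B:
  B → ): FIRST = { ')' }
  B → D , /: FIRST = { ')', '/', 'y' }
  B → / y: FIRST = { '/' }
  B → ) y: FIRST = { ')' }
Productions for D:
  D → B: FIRST = { ')', '/', 'y' }
  D → y , ): FIRST = { 'y' }

Conflict for B: B → ) and B → D , /
  Overlap: { ')' }
Conflict for B: B → ) and B → ) y
  Overlap: { ')' }
Conflict for B: B → D , / and B → / y
  Overlap: { '/' }
Conflict for B: B → D , / and B → ) y
  Overlap: { ')' }
Conflict for D: D → B and D → y , )
  Overlap: { 'y' }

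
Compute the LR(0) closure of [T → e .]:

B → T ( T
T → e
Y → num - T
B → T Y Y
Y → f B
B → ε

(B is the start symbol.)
{ [T → e .] }

Start with: [T → e .]
The dot is at the end, so nothing is added.

CLOSURE = { [T → e .] }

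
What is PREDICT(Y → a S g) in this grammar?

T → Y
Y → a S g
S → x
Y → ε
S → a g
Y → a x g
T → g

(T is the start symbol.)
{ 'a' }

PREDICT(Y → a S g) = (FIRST(RHS) \ {ε}) ∪ (FOLLOW(Y) if ε ∈ FIRST(RHS), i.e. RHS ⇒* ε)
FIRST(a S g) = { 'a' }
ε ∉ FIRST(a S g), so FOLLOW(Y) is not added.
PREDICT(Y → a S g) = { 'a' }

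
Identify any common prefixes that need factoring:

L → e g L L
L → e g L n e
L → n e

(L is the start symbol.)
Yes, L has productions with common prefix 'e g L'

Left-factoring is needed when two productions for the same non-terminal
share a common prefix on the right-hand side.

Productions for L:
  L → e g L L
  L → e g L n e
  L → n e

Found common prefix 'e g L' in productions for L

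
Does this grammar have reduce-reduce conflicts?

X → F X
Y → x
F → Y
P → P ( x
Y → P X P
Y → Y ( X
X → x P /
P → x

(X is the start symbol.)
A reduce-reduce conflict occurs when an LR(0) state has two complete items [A → α .] and [B → β .] — both call for a reduction, and with no lookahead the parser cannot choose between them.

Augment with X' → X and build the canonical LR(0) collection (I0 = CLOSURE({[X' → . X]}), then GOTO on every symbol after a dot until no new states appear). It has 16 states:
  I0: { [F → . Y], [P → . P ( x], [P → . x], [X → . F X], [X → . x P /], [X' → . X], [Y → . P X P], [Y → . Y ( X], [Y → . x] }  — shift
  I1: { [F → . Y], [P → . P ( x], [P → . x], [X → . F X], [X → . x P /], [X → F . X], [Y → . P X P], [Y → . Y ( X], [Y → . x] }  — shift
  I2: { [F → . Y], [P → . P ( x], [P → . x], [P → P . ( x], [X → . F X], [X → . x P /], [Y → . P X P], [Y → . Y ( X], [Y → . x], [Y → P . X P] }  — shift
  I3: { [X' → X .] }  — accept
  I4: { [F → Y .], [Y → Y . ( X] }  — shift, reduce
  I5: { [P → . P ( x], [P → . x], [P → x .], [X → x . P /], [Y → x .] }  — shift, 2 reduces
  I6: { [P → P . ( x], [X → x P . /] }  — shift
  I7: { [P → x .] }  — reduce
  I8: { [P → P ( . x] }  — shift
  I9: { [X → x P / .] }  — reduce
  I10: { [P → P ( x .] }  — reduce
  I11: { [F → . Y], [P → . P ( x], [P → . x], [X → . F X], [X → . x P /], [Y → . P X P], [Y → . Y ( X], [Y → . x], [Y → Y ( . X] }  — shift
  I12: { [Y → Y ( X .] }  — reduce
  I13: { [P → . P ( x], [P → . x], [Y → P X . P] }  — shift
  I14: { [P → P . ( x], [Y → P X P .] }  — shift, reduce
  I15: { [X → F X .] }  — reduce

I5 contains complete items [P → x .], [Y → x .] — reduce-reduce conflict.

Answer: Yes — I5: [P → x .] vs [Y → x .]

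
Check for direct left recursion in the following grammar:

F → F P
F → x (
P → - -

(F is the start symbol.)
F → F P: LEFT RECURSIVE (starts with F)
F → x (: starts with x
P → - -: starts with '-'

The grammar has direct left recursion on: F.

Answer: Yes, F is left-recursive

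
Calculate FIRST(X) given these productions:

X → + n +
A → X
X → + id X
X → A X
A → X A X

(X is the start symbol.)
FIRST sets of the other non-terminals involved (by the same procedure, iterated to a fixed point):
  FIRST(A) = { '+' }

From X → + n +:
  - '+' is a terminal: add '+' and stop
From X → + id X:
  - '+' is a terminal: add '+' and stop
From X → A X:
  - A is a non-terminal: add FIRST(A) \ {ε} = { '+' }
    A is not nullable, so stop

Collecting: FIRST(X) = { '+' }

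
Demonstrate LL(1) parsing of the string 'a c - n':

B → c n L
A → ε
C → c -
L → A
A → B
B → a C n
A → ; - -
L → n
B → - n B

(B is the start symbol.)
LL(1) parsing maintains a stack (initially the start symbol over $) and the input. At each step: if the stack top is a terminal, match it against the current input token; if it is a non-terminal N, replace it with the RHS of M[N, lookahead] (the unique production whose predict set contains the lookahead).

Stack is shown with the top on the left.

Stack    Input      Action
--------------------------
B $      a c - n $  output B → a C n
a C n $  a c - n $  match 'a'
C n $    c - n $    output C → c -
c - n $  c - n $    match 'c'
- n $    - n $      match '-'
n $      n $        match 'n'
$        $          accept

The string is accepted.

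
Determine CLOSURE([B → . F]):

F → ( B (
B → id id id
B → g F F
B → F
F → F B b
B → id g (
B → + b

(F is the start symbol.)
To compute CLOSURE, for each item [A → α.Bβ] where B is a non-terminal, add [B → .γ] for all productions B → γ; repeat for the newly added items until nothing changes.

Start with: [B → . F]
  [B → . F] has the dot before F: add [F → . ( B (], [F → . F B b]
No further items can be added.

CLOSURE = { [B → . F], [F → . ( B (], [F → . F B b] }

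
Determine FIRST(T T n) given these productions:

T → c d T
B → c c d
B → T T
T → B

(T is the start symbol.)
{ 'c' }

FIRST sets of the non-terminals involved (from the grammar, by fixed-point iteration):
  FIRST(T) = { 'c' }

To compute FIRST(T T n), process the symbols left to right:
Symbol T is a non-terminal. Add FIRST(T) \ {ε} = { 'c' }
T is not nullable (ε ∉ FIRST(T)), so stop here.
FIRST(T T n) = { 'c' }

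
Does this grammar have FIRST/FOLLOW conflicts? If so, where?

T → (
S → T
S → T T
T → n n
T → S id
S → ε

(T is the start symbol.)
A FIRST/FOLLOW conflict occurs when a non-terminal N has a nullable alternative N → β (β ⇒* ε) and another alternative N → α with FIRST(α) ∩ FOLLOW(N) ≠ ∅: on such a lookahead the parser cannot decide between expanding α and letting N vanish via β.

Nullable non-terminals: S.
FIRST sets used below: FIRST(T) = { '(', 'id', 'n' }

S: nullable alternative(s) S → ε; FOLLOW(S) = { 'id' }
  S → T: FIRST \ {ε} = { '(', 'id', 'n' } — overlaps FOLLOW(S) on { 'id' }: CONFLICT
  S → T T: FIRST \ {ε} = { '(', 'id', 'n' } — overlaps FOLLOW(S) on { 'id' }: CONFLICT
  S → ε: FIRST \ {ε} = { } — this is the only nullable alternative, skip

T has no nullable alternative, so no FIRST/FOLLOW check is needed there.

So the grammar has 2 FIRST/FOLLOW conflicts (marked CONFLICT above).

Answer: Yes. S → T with FOLLOW(S) on { 'id' }; S → T T with FOLLOW(S) on { 'id' }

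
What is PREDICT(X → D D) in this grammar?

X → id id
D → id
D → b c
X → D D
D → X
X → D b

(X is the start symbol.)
PREDICT(X → D D) = (FIRST(RHS) \ {ε}) ∪ (FOLLOW(X) if ε ∈ FIRST(RHS), i.e. RHS ⇒* ε)
FIRST(D) = { 'b', 'id' }
FIRST(D D) = { 'b', 'id' }
ε ∉ FIRST(D D), so FOLLOW(X) is not added.
PREDICT(X → D D) = { 'b', 'id' }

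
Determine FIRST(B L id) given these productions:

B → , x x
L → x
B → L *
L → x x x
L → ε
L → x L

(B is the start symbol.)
FIRST sets of the non-terminals involved (from the grammar, by fixed-point iteration):
  FIRST(B) = { '*', ',', 'x' }

To compute FIRST(B L id), process the symbols left to right:
Symbol B is a non-terminal. Add FIRST(B) \ {ε} = { '*', ',', 'x' }
B is not nullable (ε ∉ FIRST(B)), so stop here.
FIRST(B L id) = { '*', ',', 'x' }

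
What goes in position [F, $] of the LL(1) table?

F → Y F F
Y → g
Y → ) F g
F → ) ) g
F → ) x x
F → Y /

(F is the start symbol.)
Empty (error entry)

To find M[F, $], we find productions for F where $ is in the predict set (PREDICT(N → α) = (FIRST(α) \ {ε}) ∪ (FOLLOW(N) if α ⇒* ε)).

Relevant sets:
  FIRST(Y) = { ')', 'g' }

F → Y F F: PREDICT = { ')', 'g' }
F → ) ) g: PREDICT = { ')' }
F → ) x x: PREDICT = { ')' }
F → Y /: PREDICT = { ')', 'g' }

M[F, $] is empty (no production applies)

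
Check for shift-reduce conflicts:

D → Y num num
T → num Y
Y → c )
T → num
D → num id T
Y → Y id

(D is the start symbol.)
Yes — I7: [T → num .] vs [Y → . c )]; I8: [T → num Y .] vs [Y → Y . id]

Augment with D' → D and build the canonical LR(0) collection (I0 = CLOSURE({[D' → . D]}), then GOTO on every symbol after a dot until no new states appear). It has 13 states:
  I0: { [D → . Y num num], [D → . num id T], [D' → . D], [Y → . Y id], [Y → . c )] }  — shift
  I1: { [D' → D .] }  — accept
  I2: { [D → Y . num num], [Y → Y . id] }  — shift
  I3: { [Y → c . )] }  — shift
  I4: { [D → num . id T] }  — shift
  I5: { [D → num id . T], [T → . num Y], [T → . num] }  — shift
  I6: { [D → num id T .] }  — reduce
  I7: { [T → num . Y], [T → num .], [Y → . Y id], [Y → . c )] }  — shift, reduce
  I8: { [T → num Y .], [Y → Y . id] }  — shift, reduce
  I9: { [Y → Y id .] }  — reduce
  I10: { [Y → c ) .] }  — reduce
  I11: { [D → Y num . num] }  — shift
  I12: { [D → Y num num .] }  — reduce

I7 contains reduce item [T → num .] and shift item [Y → . c )] — shift-reduce conflict.
I8 contains reduce item [T → num Y .] and shift item [Y → Y . id] — shift-reduce conflict.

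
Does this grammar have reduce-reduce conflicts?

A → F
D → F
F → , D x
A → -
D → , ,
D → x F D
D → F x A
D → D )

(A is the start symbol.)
No reduce-reduce conflicts

Augment with A' → A and build the canonical LR(0) collection (I0 = CLOSURE({[A' → . A]}), then GOTO on every symbol after a dot until no new states appear). It has 16 states:
  I0: { [A → . -], [A → . F], [A' → . A], [F → . , D x] }  — shift
  I1: { [D → . , ,], [D → . D )], [D → . F x A], [D → . F], [D → . x F D], [F → , . D x], [F → . , D x] }  — shift
  I2: { [A → - .] }  — reduce
  I3: { [A' → A .] }  — accept
  I4: { [A → F .] }  — reduce
  I5: { [D → , . ,], [D → . , ,], [D → . D )], [D → . F x A], [D → . F], [D → . x F D], [F → , . D x], [F → . , D x] }  — shift
  I6: { [D → D . )], [F → , D . x] }  — shift
  I7: { [D → F . x A], [D → F .] }  — shift, reduce
  I8: { [D → x . F D], [F → . , D x] }  — shift
  I9: { [D → . , ,], [D → . D )], [D → . F x A], [D → . F], [D → . x F D], [D → x F . D], [F → . , D x] }  — shift
  I10: { [D → D . )], [D → x F D .] }  — shift, reduce
  I11: { [D → D ) .] }  — reduce
  I12: { [A → . -], [A → . F], [D → F x . A], [F → . , D x] }  — shift
  I13: { [D → F x A .] }  — reduce
  I14: { [F → , D x .] }  — reduce
  I15: { [D → , , .], [D → , . ,], [D → . , ,], [D → . D )], [D → . F x A], [D → . F], [D → . x F D], [F → , . D x], [F → . , D x] }  — shift, reduce

No state contains more than one complete item.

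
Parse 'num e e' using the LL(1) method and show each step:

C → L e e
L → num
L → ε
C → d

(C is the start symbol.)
LL(1) parsing maintains a stack (initially the start symbol over $) and the input. At each step: if the stack top is a terminal, match it against the current input token; if it is a non-terminal N, replace it with the RHS of M[N, lookahead] (the unique production whose predict set contains the lookahead).

Stack is shown with the top on the left.

Stack      Input      Action
----------------------------
C $        num e e $  output C → L e e
L e e $    num e e $  output L → num
num e e $  num e e $  match 'num'
e e $      e e $      match 'e'
e $        e $        match 'e'
$          $          accept

The string is accepted.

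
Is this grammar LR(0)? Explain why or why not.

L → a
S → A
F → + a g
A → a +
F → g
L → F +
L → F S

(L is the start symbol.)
Augment with L' → L and build the canonical LR(0) collection (I0 = CLOSURE({[L' → . L]}), then GOTO on every symbol after a dot until no new states appear). It has 13 states:
  I0: { [F → . + a g], [F → . g], [L → . F +], [L → . F S], [L → . a], [L' → . L] }  — shift
  I1: { [F → + . a g] }  — shift
  I2: { [A → . a +], [L → F . +], [L → F . S], [S → . A] }  — shift
  I3: { [L' → L .] }  — accept
  I4: { [L → a .] }  — reduce
  I5: { [F → g .] }  — reduce
  I6: { [L → F + .] }  — reduce
  I7: { [S → A .] }  — reduce
  I8: { [L → F S .] }  — reduce
  I9: { [A → a . +] }  — shift
  I10: { [A → a + .] }  — reduce
  I11: { [F → + a . g] }  — shift
  I12: { [F → + a g .] }  — reduce

Every state is either a pure shift/goto state or contains exactly one complete item and nothing to shift — no conflicts. The grammar is LR(0).

Answer: Yes, the grammar is LR(0)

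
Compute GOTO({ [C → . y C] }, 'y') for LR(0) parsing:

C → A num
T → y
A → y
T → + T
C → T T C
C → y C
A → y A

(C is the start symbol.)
GOTO(I, 'y') = CLOSURE({ [A → αX.β] : [A → α.Xβ] ∈ I, X = 'y' })

Items with dot before 'y', with the dot advanced:
  [C → . y C] → [C → y . C]
Closure of the advanced items:
  [C → y . C] has the dot before C: add [C → . A num], [C → . T T C], [C → . y C]
  [C → . A num] has the dot before A: add [A → . y], [A → . y A]
  [C → . T T C] has the dot before T: add [T → . y], [T → . + T]

GOTO = { [A → . y A], [A → . y], [C → . A num], [C → . T T C], [C → . y C], [C → y . C], [T → . + T], [T → . y] }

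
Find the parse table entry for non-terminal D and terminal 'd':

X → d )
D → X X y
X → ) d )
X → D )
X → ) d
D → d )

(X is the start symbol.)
To find M[D, 'd'], we find productions for D where 'd' is in the predict set (PREDICT(N → α) = (FIRST(α) \ {ε}) ∪ (FOLLOW(N) if α ⇒* ε)).

Relevant sets:
  FIRST(X) = { ')', 'd' }

D → X X y: PREDICT = { ')', 'd' }
  'd' is in predict set, so this production goes in M[D, 'd']
D → d ): PREDICT = { 'd' }
  'd' is in predict set, so this production goes in M[D, 'd']

M[D, 'd'] = D → X X y, D → d )  (a multiply-defined cell — the grammar is not LL(1))

Answer: D → X X y, D → d )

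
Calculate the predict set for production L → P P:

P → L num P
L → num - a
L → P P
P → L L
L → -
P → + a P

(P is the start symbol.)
PREDICT(L → P P) = (FIRST(RHS) \ {ε}) ∪ (FOLLOW(L) if ε ∈ FIRST(RHS), i.e. RHS ⇒* ε)
FIRST(P) = { '+', '-', 'num' }
FIRST(P P) = { '+', '-', 'num' }
ε ∉ FIRST(P P), so FOLLOW(L) is not added.
PREDICT(L → P P) = { '+', '-', 'num' }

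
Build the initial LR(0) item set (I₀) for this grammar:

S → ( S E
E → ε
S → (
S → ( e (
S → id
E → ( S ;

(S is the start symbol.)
First, augment the grammar with S' → S
I₀ = CLOSURE({ [S' → . S] }):
  [S' → . S] has the dot before S: add [S → . ( S E], [S → . (], [S → . ( e (], [S → . id]
No further items can be added.

I₀ = { [S → . ( S E], [S → . ( e (], [S → . (], [S → . id], [S' → . S] }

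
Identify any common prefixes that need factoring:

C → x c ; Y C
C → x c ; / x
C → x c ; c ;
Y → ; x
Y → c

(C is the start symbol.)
Left-factoring is needed when two productions for the same non-terminal
share a common prefix on the right-hand side.

Productions for C:
  C → x c ; Y C
  C → x c ; / x
  C → x c ; c ;
Productions for Y:
  Y → ; x
  Y → c

Found common prefix 'x c ;' in productions for C

Answer: Yes, C has productions with common prefix 'x c ;'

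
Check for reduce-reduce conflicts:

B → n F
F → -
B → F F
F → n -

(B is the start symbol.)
Augment with B' → B and build the canonical LR(0) collection (I0 = CLOSURE({[B' → . B]}), then GOTO on every symbol after a dot until no new states appear). It has 10 states:
  I0: { [B → . F F], [B → . n F], [B' → . B], [F → . -], [F → . n -] }  — shift
  I1: { [F → - .] }  — reduce
  I2: { [B' → B .] }  — accept
  I3: { [B → F . F], [F → . -], [F → . n -] }  — shift
  I4: { [B → n . F], [F → . -], [F → . n -], [F → n . -] }  — shift
  I5: { [F → - .], [F → n - .] }  — 2 reduces
  I6: { [B → n F .] }  — reduce
  I7: { [F → n . -] }  — shift
  I8: { [F → n - .] }  — reduce
  I9: { [B → F F .] }  — reduce

I5 contains complete items [F → - .], [F → n - .] — reduce-reduce conflict.

Answer: Yes — I5: [F → - .] vs [F → n - .]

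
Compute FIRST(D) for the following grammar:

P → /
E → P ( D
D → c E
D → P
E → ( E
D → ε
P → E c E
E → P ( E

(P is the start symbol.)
{ '(', '/', 'c', ε }

FIRST sets of the other non-terminals involved (by the same procedure, iterated to a fixed point):
  FIRST(P) = { '(', '/' }

From D → c E:
  - c is a terminal: add 'c' and stop
From D → P:
  - P is a non-terminal: add FIRST(P) \ {ε} = { '(', '/' }
    P is not nullable, so stop
From D → ε:
  - ε-production, so ε ∈ FIRST(D)

Collecting: FIRST(D) = { '(', '/', 'c', ε }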